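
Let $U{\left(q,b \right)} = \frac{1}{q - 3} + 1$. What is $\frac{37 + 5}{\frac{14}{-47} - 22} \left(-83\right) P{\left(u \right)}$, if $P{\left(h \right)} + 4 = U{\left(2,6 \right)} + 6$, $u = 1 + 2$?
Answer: $\frac{81921}{262} \approx 312.68$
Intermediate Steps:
$U{\left(q,b \right)} = 1 + \frac{1}{-3 + q}$ ($U{\left(q,b \right)} = \frac{1}{-3 + q} + 1 = 1 + \frac{1}{-3 + q}$)
$u = 3$
$P{\left(h \right)} = 2$ ($P{\left(h \right)} = -4 + \left(\frac{-2 + 2}{-3 + 2} + 6\right) = -4 + \left(\frac{1}{-1} \cdot 0 + 6\right) = -4 + \left(\left(-1\right) 0 + 6\right) = -4 + \left(0 + 6\right) = -4 + 6 = 2$)
$\frac{37 + 5}{\frac{14}{-47} - 22} \left(-83\right) P{\left(u \right)} = \frac{37 + 5}{\frac{14}{-47} - 22} \left(-83\right) 2 = \frac{42}{14 \left(- \frac{1}{47}\right) - 22} \left(-83\right) 2 = \frac{42}{- \frac{14}{47} - 22} \left(-83\right) 2 = \frac{42}{- \frac{1048}{47}} \left(-83\right) 2 = 42 \left(- \frac{47}{1048}\right) \left(-83\right) 2 = \left(- \frac{987}{524}\right) \left(-83\right) 2 = \frac{81921}{524} \cdot 2 = \frac{81921}{262}$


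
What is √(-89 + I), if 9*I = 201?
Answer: 10*I*√6/3 ≈ 8.165*I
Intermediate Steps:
I = 67/3 (I = (⅑)*201 = 67/3 ≈ 22.333)
√(-89 + I) = √(-89 + 67/3) = √(-200/3) = 10*I*√6/3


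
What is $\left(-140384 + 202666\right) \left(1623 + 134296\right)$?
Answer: $8465307158$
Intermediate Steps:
$\left(-140384 + 202666\right) \left(1623 + 134296\right) = 62282 \cdot 135919 = 8465307158$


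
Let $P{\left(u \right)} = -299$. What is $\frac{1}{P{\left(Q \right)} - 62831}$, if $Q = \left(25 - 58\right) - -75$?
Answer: $- \frac{1}{63130} \approx -1.584 \cdot 10^{-5}$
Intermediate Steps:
$Q = 42$ ($Q = -33 + 75 = 42$)
$\frac{1}{P{\left(Q \right)} - 62831} = \frac{1}{-299 - 62831} = \frac{1}{-63130} = - \frac{1}{63130}$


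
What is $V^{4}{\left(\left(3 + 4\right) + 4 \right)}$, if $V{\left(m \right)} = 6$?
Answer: $1296$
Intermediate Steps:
$V^{4}{\left(\left(3 + 4\right) + 4 \right)} = 6^{4} = 1296$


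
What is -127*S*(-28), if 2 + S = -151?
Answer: -544068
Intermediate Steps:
S = -153 (S = -2 - 151 = -153)
-127*S*(-28) = -127*(-153)*(-28) = 19431*(-28) = -544068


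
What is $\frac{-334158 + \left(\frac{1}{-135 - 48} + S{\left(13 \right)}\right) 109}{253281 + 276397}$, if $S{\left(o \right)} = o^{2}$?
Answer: $- \frac{28889990}{48465537} \approx -0.59609$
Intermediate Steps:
$\frac{-334158 + \left(\frac{1}{-135 - 48} + S{\left(13 \right)}\right) 109}{253281 + 276397} = \frac{-334158 + \left(\frac{1}{-135 - 48} + 13^{2}\right) 109}{253281 + 276397} = \frac{-334158 + \left(\frac{1}{-183} + 169\right) 109}{529678} = \left(-334158 + \left(- \frac{1}{183} + 169\right) 109\right) \frac{1}{529678} = \left(-334158 + \frac{30926}{183} \cdot 109\right) \frac{1}{529678} = \left(-334158 + \frac{3370934}{183}\right) \frac{1}{529678} = \left(- \frac{57779980}{183}\right) \frac{1}{529678} = - \frac{28889990}{48465537}$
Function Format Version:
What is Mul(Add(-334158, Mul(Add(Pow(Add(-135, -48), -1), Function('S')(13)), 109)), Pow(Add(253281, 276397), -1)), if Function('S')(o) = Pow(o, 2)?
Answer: Rational(-28889990, 48465537) ≈ -0.59609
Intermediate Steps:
Mul(Add(-334158, Mul(Add(Pow(Add(-135, -48), -1), Function('S')(13)), 109)), Pow(Add(253281, 276397), -1)) = Mul(Add(-334158, Mul(Add(Pow(Add(-135, -48), -1), Pow(13, 2)), 109)), Pow(Add(253281, 276397), -1)) = Mul(Add(-334158, Mul(Add(Pow(-183, -1), 169), 109)), Pow(529678, -1)) = Mul(Add(-334158, Mul(Add(Rational(-1, 183), 169), 109)), Rational(1, 529678)) = Mul(Add(-334158, Mul(Rational(30926, 183), 109)), Rational(1, 529678)) = Mul(Add(-334158, Rational(3370934, 183)), Rational(1, 529678)) = Mul(Rational(-57779980, 183), Rational(1, 529678)) = Rational(-28889990, 48465537)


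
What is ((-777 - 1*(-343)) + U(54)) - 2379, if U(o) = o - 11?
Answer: -2770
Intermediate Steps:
U(o) = -11 + o
((-777 - 1*(-343)) + U(54)) - 2379 = ((-777 - 1*(-343)) + (-11 + 54)) - 2379 = ((-777 + 343) + 43) - 2379 = (-434 + 43) - 2379 = -391 - 2379 = -2770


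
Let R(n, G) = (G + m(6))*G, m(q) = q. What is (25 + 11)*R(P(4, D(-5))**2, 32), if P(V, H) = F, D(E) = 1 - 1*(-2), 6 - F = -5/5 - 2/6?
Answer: 43776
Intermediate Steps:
F = 22/3 (F = 6 - (-5/5 - 2/6) = 6 - (-5*1/5 - 2*1/6) = 6 - (-1 - 1/3) = 6 - 1*(-4/3) = 6 + 4/3 = 22/3 ≈ 7.3333)
D(E) = 3 (D(E) = 1 + 2 = 3)
P(V, H) = 22/3
R(n, G) = G*(6 + G) (R(n, G) = (G + 6)*G = (6 + G)*G = G*(6 + G))
(25 + 11)*R(P(4, D(-5))**2, 32) = (25 + 11)*(32*(6 + 32)) = 36*(32*38) = 36*1216 = 43776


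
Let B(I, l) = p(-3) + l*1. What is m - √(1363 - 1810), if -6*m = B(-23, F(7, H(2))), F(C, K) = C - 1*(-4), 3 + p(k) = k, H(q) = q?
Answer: -⅚ - I*√447 ≈ -0.83333 - 21.142*I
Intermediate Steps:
p(k) = -3 + k
F(C, K) = 4 + C (F(C, K) = C + 4 = 4 + C)
B(I, l) = -6 + l (B(I, l) = (-3 - 3) + l*1 = -6 + l)
m = -⅚ (m = -(-6 + (4 + 7))/6 = -(-6 + 11)/6 = -⅙*5 = -⅚ ≈ -0.83333)
m - √(1363 - 1810) = -⅚ - √(1363 - 1810) = -⅚ - √(-447) = -⅚ - I*√447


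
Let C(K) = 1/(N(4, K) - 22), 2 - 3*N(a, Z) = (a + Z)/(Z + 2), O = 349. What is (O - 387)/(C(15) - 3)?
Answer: 7011/562 ≈ 12.475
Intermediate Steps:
N(a, Z) = 2/3 - (Z + a)/(3*(2 + Z)) (N(a, Z) = 2/3 - (a + Z)/(3*(Z + 2)) = 2/3 - (Z + a)/(3*(2 + Z)))
C(K) = 1/(-22 + K/(3*(2 + K))) (C(K) = 1/((4 + K - 1*4)/(3*(2 + K)) - 22) = 1/((4 + K - 4)/(3*(2 + K)) - 22) = 1/(K/(3*(2 + K)) - 22) = 1/(-22 + K/(3*(2 + K))))
(O - 387)/(C(15) - 3) = (349 - 387)/(3*(2 + 15)/(-132 - 65*15) - 3) = -38/(3*17/(-132 - 975) - 3) = -38/(3*17/(-1107) - 3) = -38/(3*(-1/1107)*17 - 3) = -38/(-17/369 - 3) = -38/(-1124/369) = -38*(-369/1124) = 7011/562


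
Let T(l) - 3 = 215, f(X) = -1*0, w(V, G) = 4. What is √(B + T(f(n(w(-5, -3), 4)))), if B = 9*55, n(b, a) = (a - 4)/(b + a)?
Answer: √713 ≈ 26.702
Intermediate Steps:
n(b, a) = (-4 + a)/(a + b)
f(X) = 0
B = 495
T(l) = 218 (T(l) = 3 + 215 = 218)
√(B + T(f(n(w(-5, -3), 4)))) = √(495 + 218) = √713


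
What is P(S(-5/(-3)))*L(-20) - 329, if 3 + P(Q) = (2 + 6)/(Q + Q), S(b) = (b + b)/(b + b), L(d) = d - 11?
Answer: -360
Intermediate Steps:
L(d) = -11 + d
S(b) = 1 (S(b) = (2*b)/((2*b)) = (2*b)*(1/(2*b)) = 1)
P(Q) = -3 + 4/Q (P(Q) = -3 + (2 + 6)/(Q + Q) = -3 + 8/((2*Q)) = -3 + 8*(1/(2*Q)) = -3 + 4/Q)
P(S(-5/(-3)))*L(-20) - 329 = (-3 + 4/1)*(-11 - 20) - 329 = (-3 + 4*1)*(-31) - 329 = (-3 + 4)*(-31) - 329 = 1*(-31) - 329 = -31 - 329 = -360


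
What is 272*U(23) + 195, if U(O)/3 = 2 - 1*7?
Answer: -3885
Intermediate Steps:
U(O) = -15 (U(O) = 3*(2 - 1*7) = 3*(2 - 7) = 3*(-5) = -15)
272*U(23) + 195 = 272*(-15) + 195 = -4080 + 195 = -3885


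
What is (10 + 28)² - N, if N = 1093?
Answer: 351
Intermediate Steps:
(10 + 28)² - N = (10 + 28)² - 1*1093 = 38² - 1093 = 1444 - 1093 = 351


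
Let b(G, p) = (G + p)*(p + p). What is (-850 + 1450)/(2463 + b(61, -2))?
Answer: 600/2227 ≈ 0.26942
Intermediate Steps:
b(G, p) = 2*p*(G + p) (b(G, p) = (G + p)*(2*p) = 2*p*(G + p))
(-850 + 1450)/(2463 + b(61, -2)) = (-850 + 1450)/(2463 + 2*(-2)*(61 - 2)) = 600/(2463 + 2*(-2)*59) = 600/(2463 - 236) = 600/2227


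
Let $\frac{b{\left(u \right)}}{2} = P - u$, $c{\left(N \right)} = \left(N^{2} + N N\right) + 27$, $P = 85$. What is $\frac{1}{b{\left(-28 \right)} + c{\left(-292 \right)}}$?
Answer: $\frac{1}{170781} \approx 5.8555 \cdot 10^{-6}$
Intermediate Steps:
$c{\left(N \right)} = 27 + 2 N^{2}$ ($c{\left(N \right)} = \left(N^{2} + N^{2}\right) + 27 = 2 N^{2} + 27 = 27 + 2 N^{2}$)
$b{\left(u \right)} = 170 - 2 u$ ($b{\left(u \right)} = 2 \left(85 - u\right) = 170 - 2 u$)
$\frac{1}{b{\left(-28 \right)} + c{\left(-292 \right)}} = \frac{1}{\left(170 - -56\right) + \left(27 + 2 \left(-292\right)^{2}\right)} = \frac{1}{\left(170 + 56\right) + \left(27 + 2 \cdot 85264\right)} = \frac{1}{226 + \left(27 + 170528\right)} = \frac{1}{226 + 170555} = \frac{1}{170781}$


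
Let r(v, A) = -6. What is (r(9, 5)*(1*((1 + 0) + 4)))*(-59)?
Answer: 1770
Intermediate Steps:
(r(9, 5)*(1*((1 + 0) + 4)))*(-59) = -6*((1 + 0) + 4)*(-59) = -6*(1 + 4)*(-59) = -6*5*(-59) = -30*(-59) = 1770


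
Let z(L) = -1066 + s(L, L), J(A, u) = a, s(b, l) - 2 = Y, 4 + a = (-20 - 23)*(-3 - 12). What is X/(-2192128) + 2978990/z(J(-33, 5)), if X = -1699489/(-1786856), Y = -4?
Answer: -2917188670471857643/1045843557574656 ≈ -2789.3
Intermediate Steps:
a = 641 (a = -4 + (-20 - 23)*(-3 - 12) = -4 - 43*(-15) = -4 + 645 = 641)
s(b, l) = -2 (s(b, l) = 2 - 4 = -2)
J(A, u) = 641
X = 1699489/1786856 (X = -1699489*(-1/1786856) = 1699489/1786856 ≈ 0.95111)
z(L) = -1068 (z(L) = -1066 - 2 = -1068)
X/(-2192128) + 2978990/z(J(-33, 5)) = (1699489/1786856)/(-2192128) + 2978990/(-1068) = (1699489/1786856)*(-1/2192128) + 2978990*(-1/1068) = -1699489/3917017069568 - 1489495/534 = -2917188670471857643/1045843557574656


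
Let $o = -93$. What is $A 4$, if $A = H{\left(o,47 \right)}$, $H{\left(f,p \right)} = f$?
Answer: $-372$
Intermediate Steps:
$A = -93$
$A 4 = \left(-93\right) 4 = -372$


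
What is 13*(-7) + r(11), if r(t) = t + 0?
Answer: -80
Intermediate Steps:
r(t) = t
13*(-7) + r(11) = 13*(-7) + 11 = -91 + 11 = -80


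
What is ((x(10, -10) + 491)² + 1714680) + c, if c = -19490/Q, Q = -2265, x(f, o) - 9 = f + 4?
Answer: 896434726/453 ≈ 1.9789e+6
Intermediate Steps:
x(f, o) = 13 + f (x(f, o) = 9 + (f + 4) = 9 + (4 + f) = 13 + f)
c = 3898/453 (c = -19490/(-2265) = -19490*(-1/2265) = 3898/453 ≈ 8.6049)
((x(10, -10) + 491)² + 1714680) + c = (((13 + 10) + 491)² + 1714680) + 3898/453 = ((23 + 491)² + 1714680) + 3898/453 = (514² + 1714680) + 3898/453 = (264196 + 1714680) + 3898/453 = 1978876 + 3898/453 = 896434726/453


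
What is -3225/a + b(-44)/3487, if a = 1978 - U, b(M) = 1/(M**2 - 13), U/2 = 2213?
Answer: 2402804797/1823896272 ≈ 1.3174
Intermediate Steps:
U = 4426 (U = 2*2213 = 4426)
b(M) = 1/(-13 + M**2)
a = -2448 (a = 1978 - 1*4426 = 1978 - 4426 = -2448)
-3225/a + b(-44)/3487 = -3225/(-2448) + 1/(-13 + (-44)**2*3487) = -3225*(-1/2448) + (1/3487)/(-13 + 1936) = 1075/816 + (1/3487)/1923 = 1075/816 + (1/1923)*(1/3487) = 1075/816 + 1/6705501 = 2402804797/1823896272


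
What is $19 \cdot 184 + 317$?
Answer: $3813$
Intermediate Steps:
$19 \cdot 184 + 317 = 3496 + 317 = 3813$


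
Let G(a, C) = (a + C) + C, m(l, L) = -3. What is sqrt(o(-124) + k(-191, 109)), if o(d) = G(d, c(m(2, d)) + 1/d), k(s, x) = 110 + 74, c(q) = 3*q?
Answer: sqrt(161386)/62 ≈ 6.4795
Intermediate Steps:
k(s, x) = 184
G(a, C) = a + 2*C (G(a, C) = (C + a) + C = a + 2*C)
o(d) = -18 + d + 2/d (o(d) = d + 2*(3*(-3) + 1/d) = d + 2*(-9 + 1/d) = d + (-18 + 2/d) = -18 + d + 2/d)
sqrt(o(-124) + k(-191, 109)) = sqrt((-18 - 124 + 2/(-124)) + 184) = sqrt((-18 - 124 + 2*(-1/124)) + 184) = sqrt((-18 - 124 - 1/62) + 184) = sqrt(-8805/62 + 184) = sqrt(2603/62) = sqrt(161386)/62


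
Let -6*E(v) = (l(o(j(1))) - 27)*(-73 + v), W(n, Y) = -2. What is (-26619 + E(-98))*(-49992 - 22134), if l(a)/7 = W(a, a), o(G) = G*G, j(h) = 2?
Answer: 2004201225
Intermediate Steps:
o(G) = G²
l(a) = -14 (l(a) = 7*(-2) = -14)
E(v) = -2993/6 + 41*v/6 (E(v) = -(-14 - 27)*(-73 + v)/6 = -(-41)*(-73 + v)/6 = -(2993 - 41*v)/6 = -2993/6 + 41*v/6)
(-26619 + E(-98))*(-49992 - 22134) = (-26619 + (-2993/6 + (41/6)*(-98)))*(-49992 - 22134) = (-26619 + (-2993/6 - 2009/3))*(-72126) = (-26619 - 2337/2)*(-72126) = -55575/2*(-72126) = 2004201225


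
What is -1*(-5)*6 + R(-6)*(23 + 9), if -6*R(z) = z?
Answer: 62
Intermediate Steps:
R(z) = -z/6
-1*(-5)*6 + R(-6)*(23 + 9) = -1*(-5)*6 + (-1/6*(-6))*(23 + 9) = 5*6 + 1*32 = 30 + 32 = 62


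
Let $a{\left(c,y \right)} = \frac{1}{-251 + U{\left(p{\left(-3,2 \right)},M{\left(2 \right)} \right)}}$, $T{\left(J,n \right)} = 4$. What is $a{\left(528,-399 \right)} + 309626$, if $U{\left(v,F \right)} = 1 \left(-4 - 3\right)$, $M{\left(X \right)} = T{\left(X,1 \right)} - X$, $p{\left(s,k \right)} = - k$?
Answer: $\frac{79883507}{258} \approx 3.0963 \cdot 10^{5}$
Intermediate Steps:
$M{\left(X \right)} = 4 - X$
$U{\left(v,F \right)} = -7$ ($U{\left(v,F \right)} = 1 \left(-7\right) = -7$)
$a{\left(c,y \right)} = - \frac{1}{258}$ ($a{\left(c,y \right)} = \frac{1}{-251 - 7} = \frac{1}{-258} = - \frac{1}{258}$)
$a{\left(528,-399 \right)} + 309626 = - \frac{1}{258} + 309626 = \frac{79883507}{258}$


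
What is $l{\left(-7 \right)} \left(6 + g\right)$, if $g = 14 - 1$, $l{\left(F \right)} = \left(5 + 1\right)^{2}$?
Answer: $684$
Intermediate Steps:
$l{\left(F \right)} = 36$ ($l{\left(F \right)} = 6^{2} = 36$)
$g = 13$
$l{\left(-7 \right)} \left(6 + g\right) = 36 \left(6 + 13\right) = 36 \cdot 19 = 684$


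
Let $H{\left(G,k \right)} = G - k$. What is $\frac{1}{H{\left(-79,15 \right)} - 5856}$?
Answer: $- \frac{1}{5950} \approx -0.00016807$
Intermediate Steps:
$\frac{1}{H{\left(-79,15 \right)} - 5856} = \frac{1}{\left(-79 - 15\right) - 5856} = \frac{1}{-94 - 5856} = \frac{1}{-5950} = - \frac{1}{5950}$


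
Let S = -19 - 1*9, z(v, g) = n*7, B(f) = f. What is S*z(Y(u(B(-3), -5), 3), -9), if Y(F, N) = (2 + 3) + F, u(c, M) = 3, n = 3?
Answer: -588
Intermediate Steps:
Y(F, N) = 5 + F
z(v, g) = 21 (z(v, g) = 3*7 = 21)
S = -28 (S = -19 - 9 = -28)
S*z(Y(u(B(-3), -5), 3), -9) = -28*21 = -588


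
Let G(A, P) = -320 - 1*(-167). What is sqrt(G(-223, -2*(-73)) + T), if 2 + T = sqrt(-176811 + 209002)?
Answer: sqrt(-155 + sqrt(32191)) ≈ 4.9415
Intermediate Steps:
G(A, P) = -153 (G(A, P) = -320 + 167 = -153)
T = -2 + sqrt(32191) (T = -2 + sqrt(-176811 + 209002) = -2 + sqrt(32191) ≈ 177.42)
sqrt(G(-223, -2*(-73)) + T) = sqrt(-153 + (-2 + sqrt(32191))) = sqrt(-155 + sqrt(32191))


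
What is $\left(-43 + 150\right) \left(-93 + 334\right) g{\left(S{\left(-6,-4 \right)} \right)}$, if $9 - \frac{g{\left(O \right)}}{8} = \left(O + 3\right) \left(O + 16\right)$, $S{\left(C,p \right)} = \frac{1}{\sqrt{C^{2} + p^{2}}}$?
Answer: $- \frac{104643646}{13} - \frac{1959812 \sqrt{13}}{13} \approx -8.5931 \cdot 10^{6}$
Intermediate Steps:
$S{\left(C,p \right)} = \frac{1}{\sqrt{C^{2} + p^{2}}}$
$g{\left(O \right)} = 72 - 8 \left(3 + O\right) \left(16 + O\right)$ ($g{\left(O \right)} = 72 - 8 \left(O + 3\right) \left(O + 16\right) = 72 - 8 \left(3 + O\right) \left(16 + O\right)$)
$\left(-43 + 150\right) \left(-93 + 334\right) g{\left(S{\left(-6,-4 \right)} \right)} = \left(-43 + 150\right) \left(-93 + 334\right) \left(-312 - \frac{152}{\sqrt{\left(-6\right)^{2} + \left(-4\right)^{2}}} - 8 \left(\frac{1}{\sqrt{\left(-6\right)^{2} + \left(-4\right)^{2}}}\right)^{2}\right) = 107 \cdot 241 \left(-312 - \frac{152}{\sqrt{36 + 16}} - 8 \left(\frac{1}{\sqrt{36 + 16}}\right)^{2}\right) = 25787 \left(-312 - \frac{152}{2 \sqrt{13}} - 8 \left(\frac{1}{\sqrt{52}}\right)^{2}\right) = 25787 \left(-312 - 152 \frac{\sqrt{13}}{26} - 8 \left(\frac{\sqrt{13}}{26}\right)^{2}\right) = 25787 \left(-312 - \frac{76 \sqrt{13}}{13} - \frac{2}{13}\right) = 25787 \left(- \frac{4058}{13} - \frac{76 \sqrt{13}}{13}\right) = - \frac{104643646}{13} - \frac{1959812 \sqrt{13}}{13}$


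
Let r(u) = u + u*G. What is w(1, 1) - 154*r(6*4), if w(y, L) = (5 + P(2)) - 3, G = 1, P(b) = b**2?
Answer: -7386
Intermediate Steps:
r(u) = 2*u (r(u) = u + u*1 = u + u = 2*u)
w(y, L) = 6 (w(y, L) = (5 + 2**2) - 3 = (5 + 4) - 3 = 9 - 3 = 6)
w(1, 1) - 154*r(6*4) = 6 - 308*6*4 = 6 - 308*24 = 6 - 154*48 = 6 - 7392 = -7386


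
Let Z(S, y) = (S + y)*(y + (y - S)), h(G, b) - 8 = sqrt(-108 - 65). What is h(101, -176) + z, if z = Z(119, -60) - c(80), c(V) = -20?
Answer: -14073 + I*sqrt(173) ≈ -14073.0 + 13.153*I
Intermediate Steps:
h(G, b) = 8 + I*sqrt(173) (h(G, b) = 8 + sqrt(-108 - 65) = 8 + sqrt(-173) = 8 + I*sqrt(173))
Z(S, y) = (S + y)*(-S + 2*y)
z = -14081 (z = (-1*119**2 + 2*(-60)**2 + 119*(-60)) - 1*(-20) = (-1*14161 + 2*3600 - 7140) + 20 = (-14161 + 7200 - 7140) + 20 = -14101 + 20 = -14081)
h(101, -176) + z = (8 + I*sqrt(173)) - 14081 = -14073 + I*sqrt(173)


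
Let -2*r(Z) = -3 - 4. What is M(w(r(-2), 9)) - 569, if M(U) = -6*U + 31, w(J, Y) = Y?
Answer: -592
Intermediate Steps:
r(Z) = 7/2 (r(Z) = -(-3 - 4)/2 = -½*(-7) = 7/2)
M(U) = 31 - 6*U
M(w(r(-2), 9)) - 569 = (31 - 6*9) - 569 = (31 - 54) - 569 = -23 - 569 = -592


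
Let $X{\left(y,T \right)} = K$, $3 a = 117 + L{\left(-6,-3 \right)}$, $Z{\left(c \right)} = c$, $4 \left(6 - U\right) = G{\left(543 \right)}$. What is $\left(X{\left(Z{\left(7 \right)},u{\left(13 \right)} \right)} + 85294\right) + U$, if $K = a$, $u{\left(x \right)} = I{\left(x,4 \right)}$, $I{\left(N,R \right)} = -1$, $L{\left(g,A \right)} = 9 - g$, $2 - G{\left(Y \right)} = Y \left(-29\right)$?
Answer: $\frac{325627}{4} \approx 81407.0$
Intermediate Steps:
$G{\left(Y \right)} = 2 + 29 Y$ ($G{\left(Y \right)} = 2 - Y \left(-29\right) = 2 - - 29 Y = 2 + 29 Y$)
$U = - \frac{15725}{4}$ ($U = 6 - \frac{2 + 29 \cdot 543}{4} = 6 - \frac{2 + 15747}{4} = 6 - \frac{15749}{4} = - \frac{15725}{4} \approx -3931.3$)
$u{\left(x \right)} = -1$
$a = 44$ ($a = \frac{117 + \left(9 - -6\right)}{3} = \frac{117 + \left(9 + 6\right)}{3} = \frac{117 + 15}{3} = \frac{1}{3} \cdot 132 = 44$)
$K = 44$
$X{\left(y,T \right)} = 44$
$\left(X{\left(Z{\left(7 \right)},u{\left(13 \right)} \right)} + 85294\right) + U = \left(44 + 85294\right) - \frac{15725}{4} = 85338 - \frac{15725}{4} = \frac{325627}{4}$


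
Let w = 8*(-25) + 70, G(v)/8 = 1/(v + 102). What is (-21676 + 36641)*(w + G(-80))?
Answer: -21340090/11 ≈ -1.9400e+6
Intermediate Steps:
G(v) = 8/(102 + v) (G(v) = 8/(v + 102) = 8/(102 + v))
w = -130 (w = -200 + 70 = -130)
(-21676 + 36641)*(w + G(-80)) = (-21676 + 36641)*(-130 + 8/(102 - 80)) = 14965*(-130 + 8/22) = 14965*(-130 + 8*(1/22)) = 14965*(-130 + 4/11) = 14965*(-1426/11) = -21340090/11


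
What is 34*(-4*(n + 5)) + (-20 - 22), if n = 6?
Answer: -1538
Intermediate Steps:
34*(-4*(n + 5)) + (-20 - 22) = 34*(-4*(6 + 5)) + (-20 - 22) = 34*(-4*11) - 42 = 34*(-44) - 42 = -1496 - 42 = -1538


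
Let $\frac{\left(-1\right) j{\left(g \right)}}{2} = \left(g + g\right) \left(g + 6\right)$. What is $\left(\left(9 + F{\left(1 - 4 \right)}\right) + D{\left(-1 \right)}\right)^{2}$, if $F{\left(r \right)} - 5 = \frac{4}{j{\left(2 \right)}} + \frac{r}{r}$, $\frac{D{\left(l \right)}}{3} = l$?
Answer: $\frac{36481}{256} \approx 142.5$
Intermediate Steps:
$D{\left(l \right)} = 3 l$
$j{\left(g \right)} = - 4 g \left(6 + g\right)$ ($j{\left(g \right)} = - 2 \left(g + g\right) \left(g + 6\right) = - 2 \cdot 2 g \left(6 + g\right) = - 4 g \left(6 + g\right)$)
$F{\left(r \right)} = \frac{95}{16}$ ($F{\left(r \right)} = 5 + \left(\frac{4}{\left(-4\right) 2 \left(6 + 2\right)} + \frac{r}{r}\right) = 5 + \left(\frac{4}{\left(-4\right) 2 \cdot 8} + 1\right) = 5 + \left(\frac{4}{-64} + 1\right) = 5 + \left(4 \left(- \frac{1}{64}\right) + 1\right) = 5 + \left(- \frac{1}{16} + 1\right) = 5 + \frac{15}{16} = \frac{95}{16}$)
$\left(\left(9 + F{\left(1 - 4 \right)}\right) + D{\left(-1 \right)}\right)^{2} = \left(\left(9 + \frac{95}{16}\right) + 3 \left(-1\right)\right)^{2} = \left(\frac{239}{16} - 3\right)^{2} = \left(\frac{191}{16}\right)^{2} = \frac{36481}{256}$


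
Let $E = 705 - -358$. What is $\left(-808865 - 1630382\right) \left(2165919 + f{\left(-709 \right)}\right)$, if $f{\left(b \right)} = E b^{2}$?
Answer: $-1308694609266034$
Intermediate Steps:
$E = 1063$ ($E = 705 + 358 = 1063$)
$f{\left(b \right)} = 1063 b^{2}$
$\left(-808865 - 1630382\right) \left(2165919 + f{\left(-709 \right)}\right) = \left(-808865 - 1630382\right) \left(2165919 + 1063 \left(-709\right)^{2}\right) = - 2439247 \left(2165919 + 1063 \cdot 502681\right) = - 2439247 \left(2165919 + 534349903\right) = \left(-2439247\right) 536515822 = -1308694609266034$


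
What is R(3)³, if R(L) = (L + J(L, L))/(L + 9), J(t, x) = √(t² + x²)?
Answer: (1 + √2)³/64 ≈ 0.21986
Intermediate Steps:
R(L) = (L + √2*√(L²))/(9 + L) (R(L) = (L + √(L² + L²))/(L + 9) = (L + √(2*L²))/(9 + L) = (L + √2*√(L²))/(9 + L))
R(3)³ = ((3 + √2*√(3²))/(9 + 3))³ = ((3 + √2*√9)/12)³ = ((3 + √2*3)/12)³ = ((3 + 3*√2)/12)³ = (¼ + √2/4)³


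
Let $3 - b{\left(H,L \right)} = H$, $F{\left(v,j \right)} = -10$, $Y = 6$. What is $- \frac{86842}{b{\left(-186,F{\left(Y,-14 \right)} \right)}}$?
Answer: $- \frac{12406}{27} \approx -459.48$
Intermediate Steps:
$b{\left(H,L \right)} = 3 - H$
$- \frac{86842}{b{\left(-186,F{\left(Y,-14 \right)} \right)}} = - \frac{86842}{3 - -186} = - \frac{86842}{3 + 186} = - \frac{86842}{189} = \left(-86842\right) \frac{1}{189} = - \frac{12406}{27}$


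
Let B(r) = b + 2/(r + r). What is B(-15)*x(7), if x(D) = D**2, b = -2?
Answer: -1519/15 ≈ -101.27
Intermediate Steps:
B(r) = -2 + 1/r (B(r) = -2 + 2/(r + r) = -2 + 2/(2*r) = -2 + (1/(2*r))*2 = -2 + 1/r)
B(-15)*x(7) = (-2 + 1/(-15))*7**2 = (-2 - 1/15)*49 = -31/15*49 = -1519/15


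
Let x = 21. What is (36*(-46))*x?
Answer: -34776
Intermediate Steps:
(36*(-46))*x = (36*(-46))*21 = -1656*21 = -34776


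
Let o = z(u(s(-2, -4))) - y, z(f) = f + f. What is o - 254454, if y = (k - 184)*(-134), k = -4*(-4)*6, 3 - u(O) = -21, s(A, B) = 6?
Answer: -266198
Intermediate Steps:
u(O) = 24 (u(O) = 3 - 1*(-21) = 3 + 21 = 24)
k = 96 (k = 16*6 = 96)
z(f) = 2*f
y = 11792 (y = (96 - 184)*(-134) = -88*(-134) = 11792)
o = -11744 (o = 2*24 - 1*11792 = 48 - 11792 = -11744)
o - 254454 = -11744 - 254454 = -266198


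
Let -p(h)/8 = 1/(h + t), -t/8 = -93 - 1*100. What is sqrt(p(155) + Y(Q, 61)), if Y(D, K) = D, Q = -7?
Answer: I*sqrt(20219799)/1699 ≈ 2.6466*I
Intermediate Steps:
t = 1544 (t = -8*(-93 - 1*100) = -8*(-93 - 100) = -8*(-193) = 1544)
p(h) = -8/(1544 + h) (p(h) = -8/(h + 1544) = -8/(1544 + h))
sqrt(p(155) + Y(Q, 61)) = sqrt(-8/(1544 + 155) - 7) = sqrt(-8/1699 - 7) = sqrt(-11901/1699) = I*sqrt(20219799)/1699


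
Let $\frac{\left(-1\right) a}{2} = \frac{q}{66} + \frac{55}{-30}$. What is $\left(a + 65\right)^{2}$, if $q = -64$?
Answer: $\frac{5428900}{1089} \approx 4985.2$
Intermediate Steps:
$a = \frac{185}{33}$ ($a = - 2 \left(- \frac{64}{66} + \frac{55}{-30}\right) = - 2 \left(\left(-64\right) \frac{1}{66} + 55 \left(- \frac{1}{30}\right)\right) = - 2 \left(- \frac{32}{33} - \frac{11}{6}\right) = \left(-2\right) \left(- \frac{185}{66}\right) = \frac{185}{33} \approx 5.6061$)
$\left(a + 65\right)^{2} = \left(\frac{185}{33} + 65\right)^{2} = \left(\frac{2330}{33}\right)^{2} = \frac{5428900}{1089}$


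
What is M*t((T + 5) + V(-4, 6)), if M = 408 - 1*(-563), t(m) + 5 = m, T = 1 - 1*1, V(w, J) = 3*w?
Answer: -11652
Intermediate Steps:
T = 0 (T = 1 - 1 = 0)
t(m) = -5 + m
M = 971 (M = 408 + 563 = 971)
M*t((T + 5) + V(-4, 6)) = 971*(-5 + ((0 + 5) + 3*(-4))) = 971*(-5 + (5 - 12)) = 971*(-5 - 7) = 971*(-12) = -11652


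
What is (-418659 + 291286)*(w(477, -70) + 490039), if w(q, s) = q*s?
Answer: -58164753077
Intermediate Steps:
(-418659 + 291286)*(w(477, -70) + 490039) = (-418659 + 291286)*(477*(-70) + 490039) = -127373*(-33390 + 490039) = -127373*456649 = -58164753077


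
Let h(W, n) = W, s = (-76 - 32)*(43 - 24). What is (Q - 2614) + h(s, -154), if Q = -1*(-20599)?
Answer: 15933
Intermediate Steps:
s = -2052 (s = -108*19 = -2052)
Q = 20599
(Q - 2614) + h(s, -154) = (20599 - 2614) - 2052 = 17985 - 2052 = 15933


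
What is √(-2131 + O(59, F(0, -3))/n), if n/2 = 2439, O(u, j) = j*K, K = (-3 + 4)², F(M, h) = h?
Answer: 13*I*√33337878/1626 ≈ 46.163*I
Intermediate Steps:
K = 1 (K = 1² = 1)
O(u, j) = j (O(u, j) = j*1 = j)
n = 4878 (n = 2*2439 = 4878)
√(-2131 + O(59, F(0, -3))/n) = √(-2131 - 3/4878) = √(-2131 - 3*1/4878) = √(-2131 - 1/1626) = √(-3465007/1626) = 13*I*√33337878/1626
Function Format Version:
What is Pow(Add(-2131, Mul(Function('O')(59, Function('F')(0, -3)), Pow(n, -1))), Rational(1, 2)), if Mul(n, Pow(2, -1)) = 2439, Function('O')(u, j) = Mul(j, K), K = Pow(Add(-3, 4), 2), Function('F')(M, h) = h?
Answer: Mul(Rational(13, 1626), I, Pow(33337878, Rational(1, 2))) ≈ Mul(46.163, I)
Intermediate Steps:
K = 1 (K = Pow(1, 2) = 1)
Function('O')(u, j) = j (Function('O')(u, j) = Mul(j, 1) = j)
n = 4878 (n = Mul(2, 2439) = 4878)
Pow(Add(-2131, Mul(Function('O')(59, Function('F')(0, -3)), Pow(n, -1))), Rational(1, 2)) = Pow(Add(-2131, Mul(-3, Pow(4878, -1))), Rational(1, 2)) = Pow(Add(-2131, Mul(-3, Rational(1, 4878))), Rational(1, 2)) = Pow(Add(-2131, Rational(-1, 1626)), Rational(1, 2)) = Pow(Rational(-3465007, 1626), Rational(1, 2)) = Mul(Rational(13, 1626), I, Pow(33337878, Rational(1, 2)))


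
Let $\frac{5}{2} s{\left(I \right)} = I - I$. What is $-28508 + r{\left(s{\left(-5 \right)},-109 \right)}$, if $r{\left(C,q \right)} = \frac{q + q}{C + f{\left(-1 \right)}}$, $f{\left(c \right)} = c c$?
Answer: $-28726$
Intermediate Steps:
$s{\left(I \right)} = 0$ ($s{\left(I \right)} = \frac{2 \left(I - I\right)}{5} = \frac{2}{5} \cdot 0 = 0$)
$f{\left(c \right)} = c^{2}$
$r{\left(C,q \right)} = \frac{2 q}{1 + C}$ ($r{\left(C,q \right)} = \frac{q + q}{C + \left(-1\right)^{2}} = \frac{2 q}{C + 1} = \frac{2 q}{1 + C}$)
$-28508 + r{\left(s{\left(-5 \right)},-109 \right)} = -28508 + 2 \left(-109\right) \frac{1}{1 + 0} = -28508 + 2 \left(-109\right) 1^{-1} = -28508 + 2 \left(-109\right) 1 = -28508 - 218 = -28726$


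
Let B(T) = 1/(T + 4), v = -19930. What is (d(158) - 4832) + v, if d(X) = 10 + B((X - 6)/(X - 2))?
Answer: -4801849/194 ≈ -24752.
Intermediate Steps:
B(T) = 1/(4 + T)
d(X) = 10 + 1/(4 + (-6 + X)/(-2 + X)) (d(X) = 10 + 1/(4 + (X - 6)/(X - 2)) = 10 + 1/(4 + (-6 + X)/(-2 + X)))
(d(158) - 4832) + v = ((-142 + 51*158)/(-14 + 5*158) - 4832) - 19930 = ((-142 + 8058)/(-14 + 790) - 4832) - 19930 = (7916/776 - 4832) - 19930 = ((1/776)*7916 - 4832) - 19930 = (1979/194 - 4832) - 19930 = -935429/194 - 19930 = -4801849/194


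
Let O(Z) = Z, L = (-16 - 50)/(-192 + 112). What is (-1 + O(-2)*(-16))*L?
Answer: 1023/40 ≈ 25.575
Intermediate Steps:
L = 33/40 (L = -66/(-80) = -66*(-1/80) = 33/40 ≈ 0.82500)
(-1 + O(-2)*(-16))*L = (-1 - 2*(-16))*(33/40) = (-1 + 32)*(33/40) = 31*(33/40) = 1023/40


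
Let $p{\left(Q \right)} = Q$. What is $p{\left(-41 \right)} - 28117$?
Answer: $-28158$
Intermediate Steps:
$p{\left(-41 \right)} - 28117 = -41 - 28117 = -28158$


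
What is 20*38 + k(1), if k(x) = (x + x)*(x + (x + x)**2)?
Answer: 770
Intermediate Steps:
k(x) = 2*x*(x + 4*x**2) (k(x) = (2*x)*(x + (2*x)**2) = (2*x)*(x + 4*x**2) = 2*x*(x + 4*x**2))
20*38 + k(1) = 20*38 + 1**2*(2 + 8*1) = 760 + 1*(2 + 8) = 760 + 1*10 = 760 + 10 = 770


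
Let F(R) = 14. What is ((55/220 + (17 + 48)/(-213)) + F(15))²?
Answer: 141158161/725904 ≈ 194.46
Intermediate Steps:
((55/220 + (17 + 48)/(-213)) + F(15))² = ((55/220 + (17 + 48)/(-213)) + 14)² = ((55*(1/220) + 65*(-1/213)) + 14)² = ((¼ - 65/213) + 14)² = (-47/852 + 14)² = (11881/852)² = 141158161/725904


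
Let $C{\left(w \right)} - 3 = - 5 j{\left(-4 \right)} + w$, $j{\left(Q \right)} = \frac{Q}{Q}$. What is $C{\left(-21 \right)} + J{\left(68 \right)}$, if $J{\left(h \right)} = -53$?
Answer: $-76$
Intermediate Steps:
$j{\left(Q \right)} = 1$
$C{\left(w \right)} = -2 + w$ ($C{\left(w \right)} = 3 + \left(\left(-5\right) 1 + w\right) = 3 + \left(-5 + w\right) = -2 + w$)
$C{\left(-21 \right)} + J{\left(68 \right)} = \left(-2 - 21\right) - 53 = -23 - 53 = -76$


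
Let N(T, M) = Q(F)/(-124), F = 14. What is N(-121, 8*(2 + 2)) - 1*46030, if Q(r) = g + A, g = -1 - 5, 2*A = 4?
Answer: -1426929/31 ≈ -46030.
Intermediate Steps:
A = 2 (A = (½)*4 = 2)
g = -6
Q(r) = -4 (Q(r) = -6 + 2 = -4)
N(T, M) = 1/31 (N(T, M) = -4/(-124) = -4*(-1/124) = 1/31)
N(-121, 8*(2 + 2)) - 1*46030 = 1/31 - 1*46030 = 1/31 - 46030 = -1426929/31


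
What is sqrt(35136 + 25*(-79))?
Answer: sqrt(33161) ≈ 182.10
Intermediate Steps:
sqrt(35136 + 25*(-79)) = sqrt(35136 - 1975) = sqrt(33161)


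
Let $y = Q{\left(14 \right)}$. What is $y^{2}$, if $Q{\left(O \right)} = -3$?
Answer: $9$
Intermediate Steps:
$y = -3$
$y^{2} = \left(-3\right)^{2} = 9$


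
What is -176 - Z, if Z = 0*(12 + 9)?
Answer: -176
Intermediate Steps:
Z = 0 (Z = 0*21 = 0)
-176 - Z = -176 - 1*0 = -176 + 0 = -176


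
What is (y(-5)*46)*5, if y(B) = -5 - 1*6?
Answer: -2530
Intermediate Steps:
y(B) = -11 (y(B) = -5 - 6 = -11)
(y(-5)*46)*5 = -11*46*5 = -506*5 = -2530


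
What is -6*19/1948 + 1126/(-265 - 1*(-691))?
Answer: 536221/207462 ≈ 2.5847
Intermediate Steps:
-6*19/1948 + 1126/(-265 - 1*(-691)) = -114*1/1948 + 1126/(-265 + 691) = -57/974 + 1126/426 = -57/974 + 1126*(1/426) = -57/974 + 563/213 = 536221/207462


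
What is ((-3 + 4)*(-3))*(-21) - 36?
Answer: 27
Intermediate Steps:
((-3 + 4)*(-3))*(-21) - 36 = (1*(-3))*(-21) - 36 = -3*(-21) - 36 = 63 - 36 = 27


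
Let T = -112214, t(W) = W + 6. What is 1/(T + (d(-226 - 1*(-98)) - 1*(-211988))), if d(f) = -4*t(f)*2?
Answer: 1/100750 ≈ 9.9256e-6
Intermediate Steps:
t(W) = 6 + W
d(f) = -48 - 8*f (d(f) = -4*(6 + f)*2 = (-24 - 4*f)*2 = -48 - 8*f)
1/(T + (d(-226 - 1*(-98)) - 1*(-211988))) = 1/(-112214 + ((-48 - 8*(-226 - 1*(-98))) - 1*(-211988))) = 1/(-112214 + ((-48 - 8*(-226 + 98)) + 211988)) = 1/(-112214 + ((-48 - 8*(-128)) + 211988)) = 1/(-112214 + ((-48 + 1024) + 211988)) = 1/(-112214 + (976 + 211988)) = 1/(-112214 + 212964) = 1/100750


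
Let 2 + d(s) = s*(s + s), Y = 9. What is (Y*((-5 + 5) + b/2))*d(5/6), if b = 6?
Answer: -33/2 ≈ -16.500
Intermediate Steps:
d(s) = -2 + 2*s**2 (d(s) = -2 + s*(s + s) = -2 + s*(2*s) = -2 + 2*s**2)
(Y*((-5 + 5) + b/2))*d(5/6) = (9*((-5 + 5) + 6/2))*(-2 + 2*(5/6)**2) = (9*(0 + 6*(1/2)))*(-2 + 2*(5*(1/6))**2) = (9*(0 + 3))*(-2 + 2*(5/6)**2) = (9*3)*(-2 + 2*(25/36)) = 27*(-2 + 25/18) = 27*(-11/18) = -33/2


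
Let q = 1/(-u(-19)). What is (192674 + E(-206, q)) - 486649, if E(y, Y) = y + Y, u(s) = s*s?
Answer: -106199342/361 ≈ -2.9418e+5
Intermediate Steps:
u(s) = s²
q = -1/361 (q = 1/(-1*(-19)²) = 1/(-1*361) = 1/(-361) = -1/361 ≈ -0.0027701)
E(y, Y) = Y + y
(192674 + E(-206, q)) - 486649 = (192674 + (-1/361 - 206)) - 486649 = (192674 - 74367/361) - 486649 = 69480947/361 - 486649 = -106199342/361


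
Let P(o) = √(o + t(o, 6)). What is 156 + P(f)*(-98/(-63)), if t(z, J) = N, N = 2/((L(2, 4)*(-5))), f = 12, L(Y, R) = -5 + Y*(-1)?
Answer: 156 + 2*√14770/45 ≈ 161.40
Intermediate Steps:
L(Y, R) = -5 - Y
N = 2/35 (N = 2/(((-5 - 1*2)*(-5))) = 2/(((-5 - 2)*(-5))) = 2/((-7*(-5))) = 2/35 ≈ 0.057143)
t(z, J) = 2/35
P(o) = √(2/35 + o) (P(o) = √(o + 2/35) = √(2/35 + o))
156 + P(f)*(-98/(-63)) = 156 + (√(70 + 1225*12)/35)*(-98/(-63)) = 156 + (√(70 + 14700)/35)*(-98*(-1/63)) = 156 + (√14770/35)*(14/9) = 156 + 2*√14770/45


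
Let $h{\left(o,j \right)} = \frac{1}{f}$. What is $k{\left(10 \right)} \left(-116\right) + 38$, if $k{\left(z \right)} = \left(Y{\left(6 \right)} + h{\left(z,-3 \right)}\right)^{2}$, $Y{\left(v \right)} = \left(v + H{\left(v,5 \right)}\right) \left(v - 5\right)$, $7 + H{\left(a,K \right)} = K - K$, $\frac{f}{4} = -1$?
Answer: $- \frac{573}{4} \approx -143.25$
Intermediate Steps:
$f = -4$ ($f = 4 \left(-1\right) = -4$)
$H{\left(a,K \right)} = -7$ ($H{\left(a,K \right)} = -7 + \left(K - K\right) = -7 + 0 = -7$)
$h{\left(o,j \right)} = - \frac{1}{4}$ ($h{\left(o,j \right)} = \frac{1}{-4} = - \frac{1}{4}$)
$Y{\left(v \right)} = \left(-7 + v\right) \left(-5 + v\right)$ ($Y{\left(v \right)} = \left(v - 7\right) \left(v - 5\right) = \left(-7 + v\right) \left(-5 + v\right)$)
$k{\left(z \right)} = \frac{25}{16}$ ($k{\left(z \right)} = \left(\left(35 + 6^{2} - 72\right) - \frac{1}{4}\right)^{2} = \left(\left(35 + 36 - 72\right) - \frac{1}{4}\right)^{2} = \left(-1 - \frac{1}{4}\right)^{2} = \left(- \frac{5}{4}\right)^{2} = \frac{25}{16}$)
$k{\left(10 \right)} \left(-116\right) + 38 = \frac{25}{16} \left(-116\right) + 38 = - \frac{725}{4} + 38 = - \frac{573}{4}$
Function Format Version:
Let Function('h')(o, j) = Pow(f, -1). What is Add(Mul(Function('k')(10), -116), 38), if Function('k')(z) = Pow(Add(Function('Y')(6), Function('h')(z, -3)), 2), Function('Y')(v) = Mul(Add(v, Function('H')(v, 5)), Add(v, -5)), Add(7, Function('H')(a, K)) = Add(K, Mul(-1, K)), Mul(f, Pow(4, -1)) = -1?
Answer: Rational(-573, 4) ≈ -143.25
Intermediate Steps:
f = -4 (f = Mul(4, -1) = -4)
Function('H')(a, K) = -7 (Function('H')(a, K) = Add(-7, Add(K, Mul(-1, K))) = Add(-7, 0) = -7)
Function('h')(o, j) = Rational(-1, 4) (Function('h')(o, j) = Pow(-4, -1) = Rational(-1, 4))
Function('Y')(v) = Mul(Add(-7, v), Add(-5, v)) (Function('Y')(v) = Mul(Add(v, -7), Add(v, -5)) = Mul(Add(-7, v), Add(-5, v)))
Function('k')(z) = Rational(25, 16) (Function('k')(z) = Pow(Add(Add(35, Pow(6, 2), Mul(-12, 6)), Rational(-1, 4)), 2) = Pow(Add(Add(35, 36, -72), Rational(-1, 4)), 2) = Pow(Add(-1, Rational(-1, 4)), 2) = Pow(Rational(-5, 4), 2) = Rational(25, 16))
Add(Mul(Function('k')(10), -116), 38) = Add(Mul(Rational(25, 16), -116), 38) = Add(Rational(-725, 4), 38) = Rational(-573, 4)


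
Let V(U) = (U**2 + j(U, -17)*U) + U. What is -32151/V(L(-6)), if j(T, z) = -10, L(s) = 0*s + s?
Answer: -10717/30 ≈ -357.23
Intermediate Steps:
L(s) = s (L(s) = 0 + s = s)
V(U) = U**2 - 9*U (V(U) = (U**2 - 10*U) + U = U**2 - 9*U)
-32151/V(L(-6)) = -32151*(-1/(6*(-9 - 6))) = -32151/((-6*(-15))) = -32151/90 = -32151*1/90 = -10717/30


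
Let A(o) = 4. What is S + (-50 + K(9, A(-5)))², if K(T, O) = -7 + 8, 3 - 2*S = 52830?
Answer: -48025/2 ≈ -24013.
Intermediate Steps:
S = -52827/2 (S = 3/2 - ½*52830 = 3/2 - 26415 = -52827/2 ≈ -26414.)
K(T, O) = 1
S + (-50 + K(9, A(-5)))² = -52827/2 + (-50 + 1)² = -52827/2 + (-49)² = -52827/2 + 2401 = -48025/2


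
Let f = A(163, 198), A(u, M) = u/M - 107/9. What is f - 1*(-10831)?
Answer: 2142347/198 ≈ 10820.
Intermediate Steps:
A(u, M) = -107/9 + u/M (A(u, M) = u/M - 107*⅑ = u/M - 107/9 = -107/9 + u/M)
f = -2191/198 (f = -107/9 + 163/198 = -2191/198 ≈ -11.066)
f - 1*(-10831) = -2191/198 - 1*(-10831) = -2191/198 + 10831 = 2142347/198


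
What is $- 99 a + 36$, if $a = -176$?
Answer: $17460$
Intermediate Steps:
$- 99 a + 36 = \left(-99\right) \left(-176\right) + 36 = 17424 + 36 = 17460$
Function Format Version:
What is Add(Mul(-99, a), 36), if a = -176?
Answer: 17460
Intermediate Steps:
Add(Mul(-99, a), 36) = Add(Mul(-99, -176), 36) = Add(17424, 36) = 17460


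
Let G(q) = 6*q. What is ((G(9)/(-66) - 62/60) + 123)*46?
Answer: 919517/165 ≈ 5572.8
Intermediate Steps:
((G(9)/(-66) - 62/60) + 123)*46 = (((6*9)/(-66) - 62/60) + 123)*46 = ((54*(-1/66) - 62*1/60) + 123)*46 = ((-9/11 - 31/30) + 123)*46 = (-611/330 + 123)*46 = (39979/330)*46 = 919517/165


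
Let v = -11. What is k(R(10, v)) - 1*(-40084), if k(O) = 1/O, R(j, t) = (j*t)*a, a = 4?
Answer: 17636959/440 ≈ 40084.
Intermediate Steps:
R(j, t) = 4*j*t (R(j, t) = (j*t)*4 = 4*j*t)
k(R(10, v)) - 1*(-40084) = 1/(4*10*(-11)) - 1*(-40084) = 1/(-440) + 40084 = -1/440 + 40084 = 17636959/440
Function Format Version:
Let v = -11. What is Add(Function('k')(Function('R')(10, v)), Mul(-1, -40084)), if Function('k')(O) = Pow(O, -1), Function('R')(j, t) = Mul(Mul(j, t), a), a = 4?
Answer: Rational(17636959, 440) ≈ 40084.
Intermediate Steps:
Function('R')(j, t) = Mul(4, j, t) (Function('R')(j, t) = Mul(Mul(j, t), 4) = Mul(4, j, t))
Add(Function('k')(Function('R')(10, v)), Mul(-1, -40084)) = Add(Pow(Mul(4, 10, -11), -1), Mul(-1, -40084)) = Add(Pow(-440, -1), 40084) = Add(Rational(-1, 440), 40084) = Rational(17636959, 440)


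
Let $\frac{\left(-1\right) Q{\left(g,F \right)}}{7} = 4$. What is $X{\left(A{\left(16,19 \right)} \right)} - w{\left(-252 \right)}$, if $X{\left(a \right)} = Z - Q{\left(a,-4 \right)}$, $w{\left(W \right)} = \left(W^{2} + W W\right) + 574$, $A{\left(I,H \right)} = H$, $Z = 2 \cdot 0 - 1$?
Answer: $-127555$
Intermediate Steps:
$Q{\left(g,F \right)} = -28$ ($Q{\left(g,F \right)} = \left(-7\right) 4 = -28$)
$Z = -1$ ($Z = 0 - 1 = -1$)
$w{\left(W \right)} = 574 + 2 W^{2}$ ($w{\left(W \right)} = \left(W^{2} + W^{2}\right) + 574 = 2 W^{2} + 574 = 574 + 2 W^{2}$)
$X{\left(a \right)} = 27$ ($X{\left(a \right)} = -1 - -28 = -1 + 28 = 27$)
$X{\left(A{\left(16,19 \right)} \right)} - w{\left(-252 \right)} = 27 - \left(574 + 2 \left(-252\right)^{2}\right) = 27 - \left(574 + 2 \cdot 63504\right) = 27 - \left(574 + 127008\right) = 27 - 127582 = -127555$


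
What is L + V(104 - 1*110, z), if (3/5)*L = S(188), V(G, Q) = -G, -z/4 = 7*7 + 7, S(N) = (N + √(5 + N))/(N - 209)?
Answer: -562/63 - 5*√193/63 ≈ -10.023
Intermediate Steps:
S(N) = (N + √(5 + N))/(-209 + N)
z = -224 (z = -4*(7*7 + 7) = -4*(49 + 7) = -4*56 = -224)
L = -940/63 - 5*√193/63 (L = 5*((188 + √(5 + 188))/(-209 + 188))/3 = 5*((188 + √193)/(-21))/3 = 5*(-(188 + √193)/21)/3 = 5*(-188/21 - √193/21)/3 = -940/63 - 5*√193/63 ≈ -16.023)
L + V(104 - 1*110, z) = (-940/63 - 5*√193/63) - (104 - 1*110) = (-940/63 - 5*√193/63) - (104 - 110) = (-940/63 - 5*√193/63) - 1*(-6) = (-940/63 - 5*√193/63) + 6 = -562/63 - 5*√193/63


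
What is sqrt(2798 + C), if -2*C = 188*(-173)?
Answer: 2*sqrt(4765) ≈ 138.06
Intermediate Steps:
C = 16262 (C = -94*(-173) = -1/2*(-32524) = 16262)
sqrt(2798 + C) = sqrt(2798 + 16262) = sqrt(19060) = 2*sqrt(4765)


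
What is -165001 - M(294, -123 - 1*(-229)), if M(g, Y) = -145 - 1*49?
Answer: -164807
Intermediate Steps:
M(g, Y) = -194 (M(g, Y) = -145 - 49 = -194)
-165001 - M(294, -123 - 1*(-229)) = -165001 - 1*(-194) = -165001 + 194 = -164807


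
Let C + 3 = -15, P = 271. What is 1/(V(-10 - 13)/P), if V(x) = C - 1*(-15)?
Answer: -271/3 ≈ -90.333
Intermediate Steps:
C = -18 (C = -3 - 15 = -18)
V(x) = -3 (V(x) = -18 - 1*(-15) = -18 + 15 = -3)
1/(V(-10 - 13)/P) = 1/(-3/271) = -271/3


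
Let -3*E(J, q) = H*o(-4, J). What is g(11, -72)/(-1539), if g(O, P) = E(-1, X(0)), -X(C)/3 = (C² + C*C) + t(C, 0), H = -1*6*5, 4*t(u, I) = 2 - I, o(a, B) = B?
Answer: 10/1539 ≈ 0.0064977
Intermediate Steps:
t(u, I) = ½ - I/4 (t(u, I) = (2 - I)/4 = ½ - I/4)
H = -30 (H = -6*5 = -30)
X(C) = -3/2 - 6*C² (X(C) = -3*((C² + C*C) + (½ - ¼*0)) = -3*((C² + C²) + (½ + 0)) = -3*(2*C² + ½) = -3*(½ + 2*C²) = -3/2 - 6*C²)
E(J, q) = 10*J (E(J, q) = -(-10)*J = 10*J)
g(O, P) = -10 (g(O, P) = 10*(-1) = -10)
g(11, -72)/(-1539) = -10/(-1539) = -10*(-1/1539) = 10/1539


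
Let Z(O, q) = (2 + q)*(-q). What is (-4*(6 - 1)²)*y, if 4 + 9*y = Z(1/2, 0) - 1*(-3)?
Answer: 100/9 ≈ 11.111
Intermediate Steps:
Z(O, q) = -q*(2 + q)
y = -⅑ (y = -4/9 + (-1*0*(2 + 0) - 1*(-3))/9 = -4/9 + (-1*0*2 + 3)/9 = -4/9 + (0 + 3)/9 = -4/9 + (⅑)*3 = -4/9 + ⅓ = -⅑ ≈ -0.11111)
(-4*(6 - 1)²)*y = -4*(6 - 1)²*(-⅑) = -4*5²*(-⅑) = -4*25*(-⅑) = -100*(-⅑) = 100/9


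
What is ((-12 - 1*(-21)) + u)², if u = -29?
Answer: 400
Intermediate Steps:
((-12 - 1*(-21)) + u)² = ((-12 - 1*(-21)) - 29)² = ((-12 + 21) - 29)² = (9 - 29)² = (-20)² = 400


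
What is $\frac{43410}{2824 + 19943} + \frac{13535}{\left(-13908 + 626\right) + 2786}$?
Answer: $\frac{49160005}{79654144} \approx 0.61717$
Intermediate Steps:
$\frac{43410}{2824 + 19943} + \frac{13535}{\left(-13908 + 626\right) + 2786} = \frac{43410}{22767} + \frac{13535}{-13282 + 2786} = 43410 \cdot \frac{1}{22767} + \frac{13535}{-10496} = \frac{14470}{7589} + 13535 \left(- \frac{1}{10496}\right) = \frac{14470}{7589} - \frac{13535}{10496} = \frac{49160005}{79654144}$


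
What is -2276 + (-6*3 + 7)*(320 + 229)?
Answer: -8315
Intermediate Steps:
-2276 + (-6*3 + 7)*(320 + 229) = -2276 + (-18 + 7)*549 = -2276 - 11*549 = -2276 - 6039 = -8315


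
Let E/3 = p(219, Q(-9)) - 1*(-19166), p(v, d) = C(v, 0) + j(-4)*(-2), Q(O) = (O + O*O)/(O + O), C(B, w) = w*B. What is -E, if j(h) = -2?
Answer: -57510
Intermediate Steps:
C(B, w) = B*w
Q(O) = (O + O²)/(2*O) (Q(O) = (O + O²)/((2*O)) = (O + O²)*(1/(2*O)) = (O + O²)/(2*O))
p(v, d) = 4 (p(v, d) = v*0 - 2*(-2) = 0 + 4 = 4)
E = 57510 (E = 3*(4 - 1*(-19166)) = 3*(4 + 19166) = 3*19170 = 57510)
-E = -1*57510 = -57510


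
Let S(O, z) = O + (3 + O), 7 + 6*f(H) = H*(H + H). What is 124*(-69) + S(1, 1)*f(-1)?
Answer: -51361/6 ≈ -8560.2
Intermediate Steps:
f(H) = -7/6 + H²/3 (f(H) = -7/6 + (H*(H + H))/6 = -7/6 + (H*(2*H))/6 = -7/6 + (2*H²)/6 = -7/6 + H²/3)
S(O, z) = 3 + 2*O
124*(-69) + S(1, 1)*f(-1) = 124*(-69) + (3 + 2*1)*(-7/6 + (⅓)*(-1)²) = -8556 + (3 + 2)*(-7/6 + (⅓)*1) = -8556 + 5*(-7/6 + ⅓) = -8556 + 5*(-⅚) = -8556 - 25/6 = -51361/6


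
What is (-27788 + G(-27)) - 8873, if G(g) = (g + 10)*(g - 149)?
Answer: -33669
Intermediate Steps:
G(g) = (-149 + g)*(10 + g) (G(g) = (10 + g)*(-149 + g) = (-149 + g)*(10 + g))
(-27788 + G(-27)) - 8873 = (-27788 + (-1490 + (-27)**2 - 139*(-27))) - 8873 = (-27788 + (-1490 + 729 + 3753)) - 8873 = (-27788 + 2992) - 8873 = -24796 - 8873 = -33669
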